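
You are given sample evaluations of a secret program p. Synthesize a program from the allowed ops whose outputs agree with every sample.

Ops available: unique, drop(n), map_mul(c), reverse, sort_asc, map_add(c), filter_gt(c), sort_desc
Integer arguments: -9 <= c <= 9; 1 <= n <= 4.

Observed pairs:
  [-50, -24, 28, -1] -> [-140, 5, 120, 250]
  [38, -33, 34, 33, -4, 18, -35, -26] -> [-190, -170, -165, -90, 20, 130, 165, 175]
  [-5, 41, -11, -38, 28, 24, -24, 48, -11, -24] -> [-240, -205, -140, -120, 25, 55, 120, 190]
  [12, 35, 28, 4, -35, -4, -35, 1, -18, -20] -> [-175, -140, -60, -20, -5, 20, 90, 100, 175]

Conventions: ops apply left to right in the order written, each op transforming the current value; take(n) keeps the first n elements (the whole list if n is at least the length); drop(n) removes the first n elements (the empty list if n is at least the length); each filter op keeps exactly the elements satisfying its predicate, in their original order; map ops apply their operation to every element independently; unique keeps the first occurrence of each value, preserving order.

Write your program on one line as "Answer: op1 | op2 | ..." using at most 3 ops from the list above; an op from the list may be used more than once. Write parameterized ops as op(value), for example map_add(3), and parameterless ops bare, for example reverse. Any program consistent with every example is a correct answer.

map_mul(-5) | sort_asc | unique

Check, running the answer program on each example:
  [-50, -24, 28, -1] -> [250, 120, -140, 5] -> [-140, 5, 120, 250] -> [-140, 5, 120, 250]
  [38, -33, 34, 33, -4, 18, -35, -26] -> [-190, 165, -170, -165, 20, -90, 175, 130] -> [-190, -170, -165, -90, 20, 130, 165, 175] -> [-190, -170, -165, -90, 20, 130, 165, 175]
  [-5, 41, -11, -38, 28, 24, -24, 48, -11, -24] -> [25, -205, 55, 190, -140, -120, 120, -240, 55, 120] -> [-240, -205, -140, -120, 25, 55, 55, 120, 120, 190] -> [-240, -205, -140, -120, 25, 55, 120, 190]
  [12, 35, 28, 4, -35, -4, -35, 1, -18, -20] -> [-60, -175, -140, -20, 175, 20, 175, -5, 90, 100] -> [-175, -140, -60, -20, -5, 20, 90, 100, 175, 175] -> [-175, -140, -60, -20, -5, 20, 90, 100, 175]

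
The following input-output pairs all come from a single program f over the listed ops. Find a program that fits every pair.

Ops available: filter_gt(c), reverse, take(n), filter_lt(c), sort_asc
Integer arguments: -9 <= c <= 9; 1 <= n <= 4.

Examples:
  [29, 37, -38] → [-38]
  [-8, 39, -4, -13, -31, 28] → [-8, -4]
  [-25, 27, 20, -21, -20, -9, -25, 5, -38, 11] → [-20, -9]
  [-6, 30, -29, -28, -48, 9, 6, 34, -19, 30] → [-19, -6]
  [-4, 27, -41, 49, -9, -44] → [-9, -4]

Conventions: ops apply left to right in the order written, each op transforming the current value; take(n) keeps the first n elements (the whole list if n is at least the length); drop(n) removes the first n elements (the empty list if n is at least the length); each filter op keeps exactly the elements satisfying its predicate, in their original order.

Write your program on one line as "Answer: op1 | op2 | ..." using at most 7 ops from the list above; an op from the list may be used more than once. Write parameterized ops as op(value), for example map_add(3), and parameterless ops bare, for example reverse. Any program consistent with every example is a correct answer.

reverse | filter_lt(1) | sort_asc | reverse | take(2) | reverse

Check, running the answer program on each example:
  [29, 37, -38] -> [-38, 37, 29] -> [-38] -> [-38] -> [-38] -> [-38] -> [-38]
  [-8, 39, -4, -13, -31, 28] -> [28, -31, -13, -4, 39, -8] -> [-31, -13, -4, -8] -> [-31, -13, -8, -4] -> [-4, -8, -13, -31] -> [-4, -8] -> [-8, -4]
  [-25, 27, 20, -21, -20, -9, -25, 5, -38, 11] -> [11, -38, 5, -25, -9, -20, -21, 20, 27, -25] -> [-38, -25, -9, -20, -21, -25] -> [-38, -25, -25, -21, -20, -9] -> [-9, -20, -21, -25, -25, -38] -> [-9, -20] -> [-20, -9]
  [-6, 30, -29, -28, -48, 9, 6, 34, -19, 30] -> [30, -19, 34, 6, 9, -48, -28, -29, 30, -6] -> [-19, -48, -28, -29, -6] -> [-48, -29, -28, -19, -6] -> [-6, -19, -28, -29, -48] -> [-6, -19] -> [-19, -6]
  [-4, 27, -41, 49, -9, -44] -> [-44, -9, 49, -41, 27, -4] -> [-44, -9, -41, -4] -> [-44, -41, -9, -4] -> [-4, -9, -41, -44] -> [-4, -9] -> [-9, -4]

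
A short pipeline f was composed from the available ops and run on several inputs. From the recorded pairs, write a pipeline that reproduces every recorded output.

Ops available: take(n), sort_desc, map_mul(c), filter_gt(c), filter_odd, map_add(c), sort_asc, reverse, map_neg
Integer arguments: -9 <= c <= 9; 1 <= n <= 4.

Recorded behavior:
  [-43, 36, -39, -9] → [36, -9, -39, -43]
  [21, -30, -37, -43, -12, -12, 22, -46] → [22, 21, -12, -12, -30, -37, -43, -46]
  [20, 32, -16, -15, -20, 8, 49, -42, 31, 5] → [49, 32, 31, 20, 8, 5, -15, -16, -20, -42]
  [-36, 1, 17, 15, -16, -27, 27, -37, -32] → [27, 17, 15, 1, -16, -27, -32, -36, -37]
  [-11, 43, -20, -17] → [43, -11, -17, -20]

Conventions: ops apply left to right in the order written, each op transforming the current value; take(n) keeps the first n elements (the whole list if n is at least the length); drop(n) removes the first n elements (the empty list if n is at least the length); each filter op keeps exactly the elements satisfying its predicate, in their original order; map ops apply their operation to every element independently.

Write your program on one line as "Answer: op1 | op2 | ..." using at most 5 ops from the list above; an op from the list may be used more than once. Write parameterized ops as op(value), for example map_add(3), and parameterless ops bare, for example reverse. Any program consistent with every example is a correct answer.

map_neg | sort_desc | map_mul(-1) | reverse

Check, running the answer program on each example:
  [-43, 36, -39, -9] -> [43, -36, 39, 9] -> [43, 39, 9, -36] -> [-43, -39, -9, 36] -> [36, -9, -39, -43]
  [21, -30, -37, -43, -12, -12, 22, -46] -> [-21, 30, 37, 43, 12, 12, -22, 46] -> [46, 43, 37, 30, 12, 12, -21, -22] -> [-46, -43, -37, -30, -12, -12, 21, 22] -> [22, 21, -12, -12, -30, -37, -43, -46]
  [20, 32, -16, -15, -20, 8, 49, -42, 31, 5] -> [-20, -32, 16, 15, 20, -8, -49, 42, -31, -5] -> [42, 20, 16, 15, -5, -8, -20, -31, -32, -49] -> [-42, -20, -16, -15, 5, 8, 20, 31, 32, 49] -> [49, 32, 31, 20, 8, 5, -15, -16, -20, -42]
  [-36, 1, 17, 15, -16, -27, 27, -37, -32] -> [36, -1, -17, -15, 16, 27, -27, 37, 32] -> [37, 36, 32, 27, 16, -1, -15, -17, -27] -> [-37, -36, -32, -27, -16, 1, 15, 17, 27] -> [27, 17, 15, 1, -16, -27, -32, -36, -37]
  [-11, 43, -20, -17] -> [11, -43, 20, 17] -> [20, 17, 11, -43] -> [-20, -17, -11, 43] -> [43, -11, -17, -20]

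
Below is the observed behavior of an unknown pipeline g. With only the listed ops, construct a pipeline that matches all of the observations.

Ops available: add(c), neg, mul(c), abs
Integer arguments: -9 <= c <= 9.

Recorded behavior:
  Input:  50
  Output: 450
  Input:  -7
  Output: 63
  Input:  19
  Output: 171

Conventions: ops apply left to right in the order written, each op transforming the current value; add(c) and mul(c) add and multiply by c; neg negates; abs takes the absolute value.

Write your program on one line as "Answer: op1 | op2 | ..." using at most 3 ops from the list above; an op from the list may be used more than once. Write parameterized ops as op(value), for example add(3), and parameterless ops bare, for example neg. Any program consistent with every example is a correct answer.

abs | mul(9)

Check, running the answer program on each example:
  50 -> 50 -> 450
  -7 -> 7 -> 63
  19 -> 19 -> 171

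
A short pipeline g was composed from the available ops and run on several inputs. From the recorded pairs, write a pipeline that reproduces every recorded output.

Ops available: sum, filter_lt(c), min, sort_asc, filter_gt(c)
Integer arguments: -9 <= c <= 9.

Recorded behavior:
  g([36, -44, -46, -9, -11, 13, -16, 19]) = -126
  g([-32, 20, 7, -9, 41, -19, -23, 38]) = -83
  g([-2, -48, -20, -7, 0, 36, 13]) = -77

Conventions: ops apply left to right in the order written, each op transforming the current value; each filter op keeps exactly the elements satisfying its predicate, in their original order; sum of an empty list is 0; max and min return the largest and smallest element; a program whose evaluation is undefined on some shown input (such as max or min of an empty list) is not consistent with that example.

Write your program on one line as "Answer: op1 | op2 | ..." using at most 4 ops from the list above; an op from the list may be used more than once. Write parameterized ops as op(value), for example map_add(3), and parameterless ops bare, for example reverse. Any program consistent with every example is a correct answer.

filter_lt(1) | filter_lt(-1) | sum

Check, running the answer program on each example:
  [36, -44, -46, -9, -11, 13, -16, 19] -> [-44, -46, -9, -11, -16] -> [-44, -46, -9, -11, -16] -> -126
  [-32, 20, 7, -9, 41, -19, -23, 38] -> [-32, -9, -19, -23] -> [-32, -9, -19, -23] -> -83
  [-2, -48, -20, -7, 0, 36, 13] -> [-2, -48, -20, -7, 0] -> [-2, -48, -20, -7] -> -77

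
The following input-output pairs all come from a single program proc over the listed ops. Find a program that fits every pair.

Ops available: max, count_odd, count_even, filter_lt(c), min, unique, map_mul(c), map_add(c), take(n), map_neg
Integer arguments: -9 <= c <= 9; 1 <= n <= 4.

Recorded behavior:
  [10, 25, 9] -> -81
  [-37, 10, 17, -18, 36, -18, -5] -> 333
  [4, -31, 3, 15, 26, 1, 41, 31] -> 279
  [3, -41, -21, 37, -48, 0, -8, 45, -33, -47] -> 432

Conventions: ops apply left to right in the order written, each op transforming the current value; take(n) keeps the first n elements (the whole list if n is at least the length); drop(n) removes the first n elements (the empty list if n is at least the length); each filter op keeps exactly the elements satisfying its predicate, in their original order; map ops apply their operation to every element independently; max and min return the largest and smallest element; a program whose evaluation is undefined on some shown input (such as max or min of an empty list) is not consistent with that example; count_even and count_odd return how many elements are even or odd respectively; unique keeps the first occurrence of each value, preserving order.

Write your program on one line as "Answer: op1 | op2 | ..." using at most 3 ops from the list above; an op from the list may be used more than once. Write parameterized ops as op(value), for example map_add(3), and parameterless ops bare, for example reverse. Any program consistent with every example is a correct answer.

map_mul(-9) | unique | max

Check, running the answer program on each example:
  [10, 25, 9] -> [-90, -225, -81] -> [-90, -225, -81] -> -81
  [-37, 10, 17, -18, 36, -18, -5] -> [333, -90, -153, 162, -324, 162, 45] -> [333, -90, -153, 162, -324, 45] -> 333
  [4, -31, 3, 15, 26, 1, 41, 31] -> [-36, 279, -27, -135, -234, -9, -369, -279] -> [-36, 279, -27, -135, -234, -9, -369, -279] -> 279
  [3, -41, -21, 37, -48, 0, -8, 45, -33, -47] -> [-27, 369, 189, -333, 432, 0, 72, -405, 297, 423] -> [-27, 369, 189, -333, 432, 0, 72, -405, 297, 423] -> 432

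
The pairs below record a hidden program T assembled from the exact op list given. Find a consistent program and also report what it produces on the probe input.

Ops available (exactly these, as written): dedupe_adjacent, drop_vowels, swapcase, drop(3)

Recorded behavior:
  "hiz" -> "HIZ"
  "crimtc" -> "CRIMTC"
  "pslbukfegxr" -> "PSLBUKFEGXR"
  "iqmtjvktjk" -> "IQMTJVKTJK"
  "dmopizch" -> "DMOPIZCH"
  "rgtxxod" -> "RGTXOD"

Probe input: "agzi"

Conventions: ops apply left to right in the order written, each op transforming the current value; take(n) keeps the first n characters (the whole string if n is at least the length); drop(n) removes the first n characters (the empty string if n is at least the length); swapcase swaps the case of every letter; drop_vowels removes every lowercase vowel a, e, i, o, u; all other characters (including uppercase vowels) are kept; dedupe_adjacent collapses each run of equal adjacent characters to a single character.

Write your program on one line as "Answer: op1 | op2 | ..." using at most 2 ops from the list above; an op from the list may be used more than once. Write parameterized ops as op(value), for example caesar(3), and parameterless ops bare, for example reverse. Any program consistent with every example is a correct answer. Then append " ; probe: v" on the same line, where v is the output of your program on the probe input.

swapcase | dedupe_adjacent ; probe: "AGZI"

Check, running the answer program on each example:
  "hiz" -> "HIZ" -> "HIZ"
  "crimtc" -> "CRIMTC" -> "CRIMTC"
  "pslbukfegxr" -> "PSLBUKFEGXR" -> "PSLBUKFEGXR"
  "iqmtjvktjk" -> "IQMTJVKTJK" -> "IQMTJVKTJK"
  "dmopizch" -> "DMOPIZCH" -> "DMOPIZCH"
  "rgtxxod" -> "RGTXXOD" -> "RGTXOD"
  probe: "agzi" -> "AGZI" -> "AGZI"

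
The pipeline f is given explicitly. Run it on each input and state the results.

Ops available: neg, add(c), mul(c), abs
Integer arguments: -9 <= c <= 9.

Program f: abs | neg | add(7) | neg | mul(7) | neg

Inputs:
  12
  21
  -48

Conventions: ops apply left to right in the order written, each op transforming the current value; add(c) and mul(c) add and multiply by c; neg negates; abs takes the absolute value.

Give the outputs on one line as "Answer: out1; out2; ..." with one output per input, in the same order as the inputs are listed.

-35; -98; -287

Execution, op by op:
  12 -> 12 -> -12 -> -5 -> 5 -> 35 -> -35
  21 -> 21 -> -21 -> -14 -> 14 -> 98 -> -98
  -48 -> 48 -> -48 -> -41 -> 41 -> 287 -> -287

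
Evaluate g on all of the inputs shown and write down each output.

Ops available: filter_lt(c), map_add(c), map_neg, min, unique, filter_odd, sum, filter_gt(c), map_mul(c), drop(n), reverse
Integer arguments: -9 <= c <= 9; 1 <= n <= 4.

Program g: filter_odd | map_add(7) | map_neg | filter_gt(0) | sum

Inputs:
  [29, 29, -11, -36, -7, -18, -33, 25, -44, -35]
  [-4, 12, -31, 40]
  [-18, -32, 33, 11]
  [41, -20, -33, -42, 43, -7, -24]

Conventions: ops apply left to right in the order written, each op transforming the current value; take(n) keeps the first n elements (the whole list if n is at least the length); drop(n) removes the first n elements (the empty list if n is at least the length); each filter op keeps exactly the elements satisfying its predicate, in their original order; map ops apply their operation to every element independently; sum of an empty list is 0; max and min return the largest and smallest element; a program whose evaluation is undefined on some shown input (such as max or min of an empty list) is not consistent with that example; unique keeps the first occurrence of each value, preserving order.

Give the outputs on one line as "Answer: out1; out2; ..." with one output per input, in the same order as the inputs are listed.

58; 24; 0; 26

Execution, op by op:
  [29, 29, -11, -36, -7, -18, -33, 25, -44, -35] -> [29, 29, -11, -7, -33, 25, -35] -> [36, 36, -4, 0, -26, 32, -28] -> [-36, -36, 4, 0, 26, -32, 28] -> [4, 26, 28] -> 58
  [-4, 12, -31, 40] -> [-31] -> [-24] -> [24] -> [24] -> 24
  [-18, -32, 33, 11] -> [33, 11] -> [40, 18] -> [-40, -18] -> [] -> 0
  [41, -20, -33, -42, 43, -7, -24] -> [41, -33, 43, -7] -> [48, -26, 50, 0] -> [-48, 26, -50, 0] -> [26] -> 26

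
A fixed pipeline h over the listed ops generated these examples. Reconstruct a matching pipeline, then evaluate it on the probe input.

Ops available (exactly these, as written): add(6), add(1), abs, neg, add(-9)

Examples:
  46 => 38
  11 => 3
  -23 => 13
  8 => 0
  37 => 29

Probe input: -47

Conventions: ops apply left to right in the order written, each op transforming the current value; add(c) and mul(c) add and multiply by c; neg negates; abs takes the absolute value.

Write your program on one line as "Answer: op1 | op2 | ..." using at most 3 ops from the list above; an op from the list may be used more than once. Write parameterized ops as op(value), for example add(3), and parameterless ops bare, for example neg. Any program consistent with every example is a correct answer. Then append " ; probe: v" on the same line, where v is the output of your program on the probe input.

add(1) | abs | add(-9) ; probe: 37

Check, running the answer program on each example:
  46 -> 47 -> 47 -> 38
  11 -> 12 -> 12 -> 3
  -23 -> -22 -> 22 -> 13
  8 -> 9 -> 9 -> 0
  37 -> 38 -> 38 -> 29
  probe: -47 -> -46 -> 46 -> 37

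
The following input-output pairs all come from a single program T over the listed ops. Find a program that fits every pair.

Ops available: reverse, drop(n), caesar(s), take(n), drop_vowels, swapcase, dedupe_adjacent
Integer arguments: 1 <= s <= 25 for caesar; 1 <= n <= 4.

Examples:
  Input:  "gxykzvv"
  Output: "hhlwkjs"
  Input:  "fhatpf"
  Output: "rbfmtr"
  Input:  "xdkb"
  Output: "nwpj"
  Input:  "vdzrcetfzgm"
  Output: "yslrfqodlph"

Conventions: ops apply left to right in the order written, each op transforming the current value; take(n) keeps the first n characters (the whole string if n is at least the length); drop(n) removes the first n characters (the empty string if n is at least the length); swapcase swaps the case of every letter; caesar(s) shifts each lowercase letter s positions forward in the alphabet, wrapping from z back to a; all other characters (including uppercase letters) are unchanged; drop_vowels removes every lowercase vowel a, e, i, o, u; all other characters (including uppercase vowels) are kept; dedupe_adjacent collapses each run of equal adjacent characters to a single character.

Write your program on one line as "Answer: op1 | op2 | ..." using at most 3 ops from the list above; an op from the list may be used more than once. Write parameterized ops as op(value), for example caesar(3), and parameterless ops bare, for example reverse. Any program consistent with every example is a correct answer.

reverse | caesar(12)

Check, running the answer program on each example:
  "gxykzvv" -> "vvzkyxg" -> "hhlwkjs"
  "fhatpf" -> "fptahf" -> "rbfmtr"
  "xdkb" -> "bkdx" -> "nwpj"
  "vdzrcetfzgm" -> "mgzftecrzdv" -> "yslrfqodlph"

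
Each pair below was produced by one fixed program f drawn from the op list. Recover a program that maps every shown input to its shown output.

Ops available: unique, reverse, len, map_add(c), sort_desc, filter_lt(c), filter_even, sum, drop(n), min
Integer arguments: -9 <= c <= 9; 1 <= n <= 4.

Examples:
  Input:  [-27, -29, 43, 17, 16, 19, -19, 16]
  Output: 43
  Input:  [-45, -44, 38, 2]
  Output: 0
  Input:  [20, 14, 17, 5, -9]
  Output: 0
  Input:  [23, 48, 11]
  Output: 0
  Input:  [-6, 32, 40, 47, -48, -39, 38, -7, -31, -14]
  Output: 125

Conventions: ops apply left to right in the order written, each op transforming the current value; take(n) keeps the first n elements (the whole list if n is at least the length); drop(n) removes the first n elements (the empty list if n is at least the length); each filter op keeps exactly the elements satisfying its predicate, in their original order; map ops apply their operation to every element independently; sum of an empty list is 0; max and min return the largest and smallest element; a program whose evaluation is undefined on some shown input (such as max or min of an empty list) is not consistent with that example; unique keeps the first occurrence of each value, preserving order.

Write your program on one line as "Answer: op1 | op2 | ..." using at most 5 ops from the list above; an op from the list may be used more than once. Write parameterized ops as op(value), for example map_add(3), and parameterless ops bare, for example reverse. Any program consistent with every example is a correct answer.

sort_desc | reverse | drop(4) | drop(3) | sum

Check, running the answer program on each example:
  [-27, -29, 43, 17, 16, 19, -19, 16] -> [43, 19, 17, 16, 16, -19, -27, -29] -> [-29, -27, -19, 16, 16, 17, 19, 43] -> [16, 17, 19, 43] -> [43] -> 43
  [-45, -44, 38, 2] -> [38, 2, -44, -45] -> [-45, -44, 2, 38] -> [] -> [] -> 0
  [20, 14, 17, 5, -9] -> [20, 17, 14, 5, -9] -> [-9, 5, 14, 17, 20] -> [20] -> [] -> 0
  [23, 48, 11] -> [48, 23, 11] -> [11, 23, 48] -> [] -> [] -> 0
  [-6, 32, 40, 47, -48, -39, 38, -7, -31, -14] -> [47, 40, 38, 32, -6, -7, -14, -31, -39, -48] -> [-48, -39, -31, -14, -7, -6, 32, 38, 40, 47] -> [-7, -6, 32, 38, 40, 47] -> [38, 40, 47] -> 125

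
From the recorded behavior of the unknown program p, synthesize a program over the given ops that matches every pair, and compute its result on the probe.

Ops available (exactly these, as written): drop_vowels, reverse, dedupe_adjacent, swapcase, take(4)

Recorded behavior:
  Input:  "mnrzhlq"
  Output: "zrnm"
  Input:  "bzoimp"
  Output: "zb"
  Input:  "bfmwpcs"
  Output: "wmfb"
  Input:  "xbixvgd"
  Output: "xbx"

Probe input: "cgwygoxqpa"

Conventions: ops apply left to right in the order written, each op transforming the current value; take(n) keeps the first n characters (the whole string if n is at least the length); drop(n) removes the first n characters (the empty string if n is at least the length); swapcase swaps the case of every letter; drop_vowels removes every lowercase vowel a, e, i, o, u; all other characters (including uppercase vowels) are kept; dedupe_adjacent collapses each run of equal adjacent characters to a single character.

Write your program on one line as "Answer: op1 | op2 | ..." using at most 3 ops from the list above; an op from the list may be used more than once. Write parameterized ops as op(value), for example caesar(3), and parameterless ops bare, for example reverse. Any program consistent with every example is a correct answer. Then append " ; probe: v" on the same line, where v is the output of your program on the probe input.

take(4) | drop_vowels | reverse ; probe: "ywgc"

Check, running the answer program on each example:
  "mnrzhlq" -> "mnrz" -> "mnrz" -> "zrnm"
  "bzoimp" -> "bzoi" -> "bz" -> "zb"
  "bfmwpcs" -> "bfmw" -> "bfmw" -> "wmfb"
  "xbixvgd" -> "xbix" -> "xbx" -> "xbx"
  probe: "cgwygoxqpa" -> "cgwy" -> "cgwy" -> "ywgc"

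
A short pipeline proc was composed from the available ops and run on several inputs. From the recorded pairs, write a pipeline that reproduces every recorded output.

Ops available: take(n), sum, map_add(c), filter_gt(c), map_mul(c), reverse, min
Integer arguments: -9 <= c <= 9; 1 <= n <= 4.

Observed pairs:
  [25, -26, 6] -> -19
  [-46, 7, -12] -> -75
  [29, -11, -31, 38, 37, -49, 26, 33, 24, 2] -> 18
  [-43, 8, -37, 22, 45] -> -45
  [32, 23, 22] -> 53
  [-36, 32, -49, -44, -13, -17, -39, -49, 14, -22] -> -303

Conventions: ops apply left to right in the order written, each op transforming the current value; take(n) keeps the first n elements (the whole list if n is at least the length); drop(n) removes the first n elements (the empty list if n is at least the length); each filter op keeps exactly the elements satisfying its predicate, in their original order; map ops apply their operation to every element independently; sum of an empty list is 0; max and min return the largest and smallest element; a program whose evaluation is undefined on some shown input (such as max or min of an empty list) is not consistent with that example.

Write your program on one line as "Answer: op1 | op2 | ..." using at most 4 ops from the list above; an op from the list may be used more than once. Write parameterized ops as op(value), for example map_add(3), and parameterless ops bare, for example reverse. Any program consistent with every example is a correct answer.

reverse | map_add(-8) | sum

Check, running the answer program on each example:
  [25, -26, 6] -> [6, -26, 25] -> [-2, -34, 17] -> -19
  [-46, 7, -12] -> [-12, 7, -46] -> [-20, -1, -54] -> -75
  [29, -11, -31, 38, 37, -49, 26, 33, 24, 2] -> [2, 24, 33, 26, -49, 37, 38, -31, -11, 29] -> [-6, 16, 25, 18, -57, 29, 30, -39, -19, 21] -> 18
  [-43, 8, -37, 22, 45] -> [45, 22, -37, 8, -43] -> [37, 14, -45, 0, -51] -> -45
  [32, 23, 22] -> [22, 23, 32] -> [14, 15, 24] -> 53
  [-36, 32, -49, -44, -13, -17, -39, -49, 14, -22] -> [-22, 14, -49, -39, -17, -13, -44, -49, 32, -36] -> [-30, 6, -57, -47, -25, -21, -52, -57, 24, -44] -> -303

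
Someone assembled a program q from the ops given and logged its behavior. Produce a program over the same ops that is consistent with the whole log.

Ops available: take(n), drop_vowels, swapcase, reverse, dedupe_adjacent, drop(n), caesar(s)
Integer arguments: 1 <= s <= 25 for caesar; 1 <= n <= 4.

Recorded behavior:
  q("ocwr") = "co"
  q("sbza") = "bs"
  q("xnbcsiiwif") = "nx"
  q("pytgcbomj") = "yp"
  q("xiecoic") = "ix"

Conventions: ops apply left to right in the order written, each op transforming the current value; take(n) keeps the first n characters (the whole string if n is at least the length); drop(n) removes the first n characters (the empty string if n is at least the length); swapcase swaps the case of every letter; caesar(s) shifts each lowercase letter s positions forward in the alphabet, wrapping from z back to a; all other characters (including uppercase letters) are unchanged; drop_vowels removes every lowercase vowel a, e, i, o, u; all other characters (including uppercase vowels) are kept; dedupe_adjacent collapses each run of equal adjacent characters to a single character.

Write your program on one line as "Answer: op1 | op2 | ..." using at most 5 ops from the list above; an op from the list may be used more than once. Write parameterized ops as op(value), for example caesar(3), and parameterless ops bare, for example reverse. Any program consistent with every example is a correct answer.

swapcase | take(2) | swapcase | reverse

Check, running the answer program on each example:
  "ocwr" -> "OCWR" -> "OC" -> "oc" -> "co"
  "sbza" -> "SBZA" -> "SB" -> "sb" -> "bs"
  "xnbcsiiwif" -> "XNBCSIIWIF" -> "XN" -> "xn" -> "nx"
  "pytgcbomj" -> "PYTGCBOMJ" -> "PY" -> "py" -> "yp"
  "xiecoic" -> "XIECOIC" -> "XI" -> "xi" -> "ix"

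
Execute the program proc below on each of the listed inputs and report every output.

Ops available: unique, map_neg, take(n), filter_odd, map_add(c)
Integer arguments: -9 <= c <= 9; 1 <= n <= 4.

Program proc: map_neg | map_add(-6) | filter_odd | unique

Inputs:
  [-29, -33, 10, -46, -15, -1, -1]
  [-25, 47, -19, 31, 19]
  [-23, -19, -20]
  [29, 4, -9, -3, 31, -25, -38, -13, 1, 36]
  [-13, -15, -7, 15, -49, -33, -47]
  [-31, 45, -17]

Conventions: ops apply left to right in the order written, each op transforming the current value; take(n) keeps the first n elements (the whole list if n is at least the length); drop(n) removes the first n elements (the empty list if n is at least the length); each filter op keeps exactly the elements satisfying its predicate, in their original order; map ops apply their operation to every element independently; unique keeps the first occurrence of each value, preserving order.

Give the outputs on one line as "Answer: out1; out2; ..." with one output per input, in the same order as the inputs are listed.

[23, 27, 9, -5]; [19, -53, 13, -37, -25]; [17, 13]; [-35, 3, -3, -37, 19, 7, -7]; [7, 9, 1, -21, 43, 27, 41]; [25, -51, 11]

Execution, op by op:
  [-29, -33, 10, -46, -15, -1, -1] -> [29, 33, -10, 46, 15, 1, 1] -> [23, 27, -16, 40, 9, -5, -5] -> [23, 27, 9, -5, -5] -> [23, 27, 9, -5]
  [-25, 47, -19, 31, 19] -> [25, -47, 19, -31, -19] -> [19, -53, 13, -37, -25] -> [19, -53, 13, -37, -25] -> [19, -53, 13, -37, -25]
  [-23, -19, -20] -> [23, 19, 20] -> [17, 13, 14] -> [17, 13] -> [17, 13]
  [29, 4, -9, -3, 31, -25, -38, -13, 1, 36] -> [-29, -4, 9, 3, -31, 25, 38, 13, -1, -36] -> [-35, -10, 3, -3, -37, 19, 32, 7, -7, -42] -> [-35, 3, -3, -37, 19, 7, -7] -> [-35, 3, -3, -37, 19, 7, -7]
  [-13, -15, -7, 15, -49, -33, -47] -> [13, 15, 7, -15, 49, 33, 47] -> [7, 9, 1, -21, 43, 27, 41] -> [7, 9, 1, -21, 43, 27, 41] -> [7, 9, 1, -21, 43, 27, 41]
  [-31, 45, -17] -> [31, -45, 17] -> [25, -51, 11] -> [25, -51, 11] -> [25, -51, 11]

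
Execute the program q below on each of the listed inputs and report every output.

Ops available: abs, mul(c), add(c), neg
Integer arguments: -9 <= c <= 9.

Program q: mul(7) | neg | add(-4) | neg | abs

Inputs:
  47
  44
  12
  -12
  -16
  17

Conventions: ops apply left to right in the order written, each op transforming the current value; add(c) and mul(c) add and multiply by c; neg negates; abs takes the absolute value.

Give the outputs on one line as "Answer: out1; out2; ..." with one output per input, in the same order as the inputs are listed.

333; 312; 88; 80; 108; 123

Execution, op by op:
  47 -> 329 -> -329 -> -333 -> 333 -> 333
  44 -> 308 -> -308 -> -312 -> 312 -> 312
  12 -> 84 -> -84 -> -88 -> 88 -> 88
  -12 -> -84 -> 84 -> 80 -> -80 -> 80
  -16 -> -112 -> 112 -> 108 -> -108 -> 108
  17 -> 119 -> -119 -> -123 -> 123 -> 123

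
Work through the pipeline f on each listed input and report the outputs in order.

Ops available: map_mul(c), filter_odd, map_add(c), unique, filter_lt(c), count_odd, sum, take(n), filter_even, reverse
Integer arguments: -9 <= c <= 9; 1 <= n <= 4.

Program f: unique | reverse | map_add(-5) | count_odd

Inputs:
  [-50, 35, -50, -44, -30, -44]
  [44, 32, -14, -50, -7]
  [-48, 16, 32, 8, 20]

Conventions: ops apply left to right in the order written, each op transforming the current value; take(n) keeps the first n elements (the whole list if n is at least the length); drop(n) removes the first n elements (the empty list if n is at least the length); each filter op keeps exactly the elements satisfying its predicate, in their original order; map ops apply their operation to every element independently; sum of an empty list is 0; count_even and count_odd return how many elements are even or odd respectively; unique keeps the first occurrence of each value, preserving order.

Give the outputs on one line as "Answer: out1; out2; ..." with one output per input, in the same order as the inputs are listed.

3; 4; 5

Execution, op by op:
  [-50, 35, -50, -44, -30, -44] -> [-50, 35, -44, -30] -> [-30, -44, 35, -50] -> [-35, -49, 30, -55] -> 3
  [44, 32, -14, -50, -7] -> [44, 32, -14, -50, -7] -> [-7, -50, -14, 32, 44] -> [-12, -55, -19, 27, 39] -> 4
  [-48, 16, 32, 8, 20] -> [-48, 16, 32, 8, 20] -> [20, 8, 32, 16, -48] -> [15, 3, 27, 11, -53] -> 5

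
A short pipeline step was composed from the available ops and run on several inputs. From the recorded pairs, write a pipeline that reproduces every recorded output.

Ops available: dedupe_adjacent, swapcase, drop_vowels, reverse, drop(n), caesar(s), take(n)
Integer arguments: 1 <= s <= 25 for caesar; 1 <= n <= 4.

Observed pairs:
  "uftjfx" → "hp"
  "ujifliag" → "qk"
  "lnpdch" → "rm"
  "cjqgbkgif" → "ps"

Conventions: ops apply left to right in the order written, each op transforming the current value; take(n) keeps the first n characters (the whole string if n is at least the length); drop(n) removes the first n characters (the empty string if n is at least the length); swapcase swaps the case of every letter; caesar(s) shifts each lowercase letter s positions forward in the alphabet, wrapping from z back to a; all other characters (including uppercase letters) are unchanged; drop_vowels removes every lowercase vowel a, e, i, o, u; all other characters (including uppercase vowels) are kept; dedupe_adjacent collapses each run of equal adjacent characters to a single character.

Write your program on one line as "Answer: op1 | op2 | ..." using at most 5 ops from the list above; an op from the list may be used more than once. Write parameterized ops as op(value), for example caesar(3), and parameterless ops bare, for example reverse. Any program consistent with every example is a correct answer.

caesar(10) | drop_vowels | reverse | take(2)

Check, running the answer program on each example:
  "uftjfx" -> "epdtph" -> "pdtph" -> "hptdp" -> "hp"
  "ujifliag" -> "etspvskq" -> "tspvskq" -> "qksvpst" -> "qk"
  "lnpdch" -> "vxznmr" -> "vxznmr" -> "rmnzxv" -> "rm"
  "cjqgbkgif" -> "mtaqluqsp" -> "mtqlqsp" -> "psqlqtm" -> "ps"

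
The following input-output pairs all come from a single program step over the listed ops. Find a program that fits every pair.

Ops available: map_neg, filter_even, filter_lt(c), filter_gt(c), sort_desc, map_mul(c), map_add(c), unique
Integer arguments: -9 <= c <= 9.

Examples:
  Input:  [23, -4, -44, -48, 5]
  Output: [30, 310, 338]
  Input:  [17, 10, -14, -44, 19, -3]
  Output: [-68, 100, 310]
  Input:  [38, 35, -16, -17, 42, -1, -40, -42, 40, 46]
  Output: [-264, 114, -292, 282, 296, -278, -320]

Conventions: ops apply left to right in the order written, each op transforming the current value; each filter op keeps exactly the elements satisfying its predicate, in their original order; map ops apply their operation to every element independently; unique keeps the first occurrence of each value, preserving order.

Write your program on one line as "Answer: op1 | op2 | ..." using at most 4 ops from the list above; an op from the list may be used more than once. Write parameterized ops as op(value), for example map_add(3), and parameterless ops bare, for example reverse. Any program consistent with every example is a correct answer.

filter_even | map_mul(-7) | map_add(2)

Check, running the answer program on each example:
  [23, -4, -44, -48, 5] -> [-4, -44, -48] -> [28, 308, 336] -> [30, 310, 338]
  [17, 10, -14, -44, 19, -3] -> [10, -14, -44] -> [-70, 98, 308] -> [-68, 100, 310]
  [38, 35, -16, -17, 42, -1, -40, -42, 40, 46] -> [38, -16, 42, -40, -42, 40, 46] -> [-266, 112, -294, 280, 294, -280, -322] -> [-264, 114, -292, 282, 296, -278, -320]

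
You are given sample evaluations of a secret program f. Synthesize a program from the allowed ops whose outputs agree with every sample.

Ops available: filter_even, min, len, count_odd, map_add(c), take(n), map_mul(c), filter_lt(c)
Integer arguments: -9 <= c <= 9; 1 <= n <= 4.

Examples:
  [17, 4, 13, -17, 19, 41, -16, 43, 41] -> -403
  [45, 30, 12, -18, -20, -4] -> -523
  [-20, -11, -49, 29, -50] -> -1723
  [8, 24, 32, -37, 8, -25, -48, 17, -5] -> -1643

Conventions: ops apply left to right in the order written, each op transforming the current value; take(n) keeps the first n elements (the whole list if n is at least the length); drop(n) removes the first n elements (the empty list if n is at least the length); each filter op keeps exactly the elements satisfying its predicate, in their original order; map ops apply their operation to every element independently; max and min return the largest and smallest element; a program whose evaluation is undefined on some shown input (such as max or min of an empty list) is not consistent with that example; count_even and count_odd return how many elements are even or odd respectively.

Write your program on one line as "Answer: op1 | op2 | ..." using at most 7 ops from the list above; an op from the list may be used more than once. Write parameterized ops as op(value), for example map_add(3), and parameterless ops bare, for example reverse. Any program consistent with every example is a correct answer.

map_add(7) | map_mul(-5) | map_mul(-8) | filter_lt(-7) | map_add(-3) | min

Check, running the answer program on each example:
  [17, 4, 13, -17, 19, 41, -16, 43, 41] -> [24, 11, 20, -10, 26, 48, -9, 50, 48] -> [-120, -55, -100, 50, -130, -240, 45, -250, -240] -> [960, 440, 800, -400, 1040, 1920, -360, 2000, 1920] -> [-400, -360] -> [-403, -363] -> -403
  [45, 30, 12, -18, -20, -4] -> [52, 37, 19, -11, -13, 3] -> [-260, -185, -95, 55, 65, -15] -> [2080, 1480, 760, -440, -520, 120] -> [-440, -520] -> [-443, -523] -> -523
  [-20, -11, -49, 29, -50] -> [-13, -4, -42, 36, -43] -> [65, 20, 210, -180, 215] -> [-520, -160, -1680, 1440, -1720] -> [-520, -160, -1680, -1720] -> [-523, -163, -1683, -1723] -> -1723
  [8, 24, 32, -37, 8, -25, -48, 17, -5] -> [15, 31, 39, -30, 15, -18, -41, 24, 2] -> [-75, -155, -195, 150, -75, 90, 205, -120, -10] -> [600, 1240, 1560, -1200, 600, -720, -1640, 960, 80] -> [-1200, -720, -1640] -> [-1203, -723, -1643] -> -1643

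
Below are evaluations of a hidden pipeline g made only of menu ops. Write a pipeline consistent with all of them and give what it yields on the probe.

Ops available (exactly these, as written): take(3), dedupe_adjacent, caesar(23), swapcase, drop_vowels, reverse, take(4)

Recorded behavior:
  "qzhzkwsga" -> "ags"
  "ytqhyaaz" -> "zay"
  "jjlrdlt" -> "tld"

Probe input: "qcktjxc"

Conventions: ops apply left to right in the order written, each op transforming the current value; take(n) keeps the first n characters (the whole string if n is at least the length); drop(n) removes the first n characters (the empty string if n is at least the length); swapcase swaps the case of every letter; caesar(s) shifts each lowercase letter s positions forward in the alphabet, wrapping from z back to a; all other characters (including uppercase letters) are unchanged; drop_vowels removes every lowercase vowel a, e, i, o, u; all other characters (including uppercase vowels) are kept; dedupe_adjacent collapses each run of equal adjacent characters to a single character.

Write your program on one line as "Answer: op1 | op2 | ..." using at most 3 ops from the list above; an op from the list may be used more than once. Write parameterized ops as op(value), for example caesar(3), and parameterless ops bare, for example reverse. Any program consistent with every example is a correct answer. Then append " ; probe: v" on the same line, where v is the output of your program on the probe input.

dedupe_adjacent | reverse | take(3) ; probe: "cxj"

Check, running the answer program on each example:
  "qzhzkwsga" -> "qzhzkwsga" -> "agswkzhzq" -> "ags"
  "ytqhyaaz" -> "ytqhyaz" -> "zayhqty" -> "zay"
  "jjlrdlt" -> "jlrdlt" -> "tldrlj" -> "tld"
  probe: "qcktjxc" -> "qcktjxc" -> "cxjtkcq" -> "cxj"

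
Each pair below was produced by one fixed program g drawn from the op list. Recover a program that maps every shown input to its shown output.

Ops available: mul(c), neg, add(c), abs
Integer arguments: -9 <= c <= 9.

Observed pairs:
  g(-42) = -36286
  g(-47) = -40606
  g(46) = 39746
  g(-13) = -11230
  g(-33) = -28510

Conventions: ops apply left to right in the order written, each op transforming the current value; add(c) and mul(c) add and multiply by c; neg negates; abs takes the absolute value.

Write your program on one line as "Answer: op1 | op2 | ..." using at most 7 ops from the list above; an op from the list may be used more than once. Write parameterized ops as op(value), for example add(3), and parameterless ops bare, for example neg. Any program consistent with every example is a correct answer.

mul(-8) | mul(2) | mul(6) | mul(3) | mul(-3) | add(2)

Check, running the answer program on each example:
  -42 -> 336 -> 672 -> 4032 -> 12096 -> -36288 -> -36286
  -47 -> 376 -> 752 -> 4512 -> 13536 -> -40608 -> -40606
  46 -> -368 -> -736 -> -4416 -> -13248 -> 39744 -> 39746
  -13 -> 104 -> 208 -> 1248 -> 3744 -> -11232 -> -11230
  -33 -> 264 -> 528 -> 3168 -> 9504 -> -28512 -> -28510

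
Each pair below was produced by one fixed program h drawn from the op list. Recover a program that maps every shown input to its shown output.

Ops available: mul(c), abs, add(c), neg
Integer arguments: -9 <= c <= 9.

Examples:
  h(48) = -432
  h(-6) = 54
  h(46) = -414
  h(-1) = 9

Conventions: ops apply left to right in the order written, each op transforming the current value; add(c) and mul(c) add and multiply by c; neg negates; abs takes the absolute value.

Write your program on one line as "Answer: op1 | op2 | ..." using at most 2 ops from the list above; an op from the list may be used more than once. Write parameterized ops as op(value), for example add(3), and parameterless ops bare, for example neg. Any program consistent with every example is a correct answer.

mul(9) | neg

Check, running the answer program on each example:
  48 -> 432 -> -432
  -6 -> -54 -> 54
  46 -> 414 -> -414
  -1 -> -9 -> 9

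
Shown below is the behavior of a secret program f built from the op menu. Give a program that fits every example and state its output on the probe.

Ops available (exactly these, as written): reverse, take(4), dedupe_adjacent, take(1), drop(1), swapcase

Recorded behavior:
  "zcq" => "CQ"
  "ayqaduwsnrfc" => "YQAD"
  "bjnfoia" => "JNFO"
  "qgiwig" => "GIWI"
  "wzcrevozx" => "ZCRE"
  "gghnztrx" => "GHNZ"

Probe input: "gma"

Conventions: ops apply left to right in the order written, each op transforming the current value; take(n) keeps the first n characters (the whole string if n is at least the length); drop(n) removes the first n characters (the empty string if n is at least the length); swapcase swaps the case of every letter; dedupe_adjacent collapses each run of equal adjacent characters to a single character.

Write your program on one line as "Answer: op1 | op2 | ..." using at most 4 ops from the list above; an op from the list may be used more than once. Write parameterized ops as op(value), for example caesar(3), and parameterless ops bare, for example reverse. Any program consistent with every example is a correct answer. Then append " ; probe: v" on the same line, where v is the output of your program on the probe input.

drop(1) | take(4) | swapcase ; probe: "MA"

Check, running the answer program on each example:
  "zcq" -> "cq" -> "cq" -> "CQ"
  "ayqaduwsnrfc" -> "yqaduwsnrfc" -> "yqad" -> "YQAD"
  "bjnfoia" -> "jnfoia" -> "jnfo" -> "JNFO"
  "qgiwig" -> "giwig" -> "giwi" -> "GIWI"
  "wzcrevozx" -> "zcrevozx" -> "zcre" -> "ZCRE"
  "gghnztrx" -> "ghnztrx" -> "ghnz" -> "GHNZ"
  probe: "gma" -> "ma" -> "ma" -> "MA"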